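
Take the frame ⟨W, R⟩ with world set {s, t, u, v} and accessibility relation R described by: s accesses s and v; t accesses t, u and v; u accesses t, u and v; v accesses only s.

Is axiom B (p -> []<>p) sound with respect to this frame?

No

The schema B characterises exactly the symmetric frames.
Symmetric: no — t R v but not v R t.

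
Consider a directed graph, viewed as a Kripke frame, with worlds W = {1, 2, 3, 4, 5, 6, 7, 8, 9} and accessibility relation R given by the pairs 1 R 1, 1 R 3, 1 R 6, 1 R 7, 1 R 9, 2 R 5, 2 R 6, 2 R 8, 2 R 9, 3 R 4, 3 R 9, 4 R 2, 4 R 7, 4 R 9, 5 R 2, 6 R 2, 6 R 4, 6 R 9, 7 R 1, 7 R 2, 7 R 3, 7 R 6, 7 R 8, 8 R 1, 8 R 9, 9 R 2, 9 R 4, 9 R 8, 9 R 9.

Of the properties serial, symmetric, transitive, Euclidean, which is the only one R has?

serial

Serial: yes — every world has a successor (e.g. 1 R 1).
Symmetric: no — 1 R 3 but not 3 R 1.
Transitive: no — 1 R 3 and 3 R 4, but not 1 R 4.
Euclidean: no — 1 R 3 and 1 R 6, but not 3 R 6.
Only serial holds.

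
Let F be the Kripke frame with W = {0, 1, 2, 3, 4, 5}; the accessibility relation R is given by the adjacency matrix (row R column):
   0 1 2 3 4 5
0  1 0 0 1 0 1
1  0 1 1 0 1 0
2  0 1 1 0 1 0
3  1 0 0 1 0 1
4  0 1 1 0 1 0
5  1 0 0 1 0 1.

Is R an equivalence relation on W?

Yes

Reflexive: yes — every world is R-related to itself.
Symmetric: yes — every pair in R has its reverse in R.
Transitive: yes — every two-step R-path is closed by a direct edge.
So R is an equivalence relation.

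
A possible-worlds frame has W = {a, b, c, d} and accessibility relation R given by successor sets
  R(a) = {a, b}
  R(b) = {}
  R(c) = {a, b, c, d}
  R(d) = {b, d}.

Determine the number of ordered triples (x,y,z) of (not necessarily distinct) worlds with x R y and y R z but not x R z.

R is transitive; there are no such tuples.

0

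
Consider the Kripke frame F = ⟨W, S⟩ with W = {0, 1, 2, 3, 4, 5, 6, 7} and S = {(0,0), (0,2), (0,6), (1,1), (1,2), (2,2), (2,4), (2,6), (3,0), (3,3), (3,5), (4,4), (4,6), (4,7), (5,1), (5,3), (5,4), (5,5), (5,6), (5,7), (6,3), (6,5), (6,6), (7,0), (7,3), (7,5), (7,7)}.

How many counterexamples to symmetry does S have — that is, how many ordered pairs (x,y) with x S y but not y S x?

Enumerating: (0,2), (0,6), (1,2), (2,4), (2,6), (3,0), (4,6), (4,7), (5,1), (5,4), (6,3), (7,0), (7,3).

13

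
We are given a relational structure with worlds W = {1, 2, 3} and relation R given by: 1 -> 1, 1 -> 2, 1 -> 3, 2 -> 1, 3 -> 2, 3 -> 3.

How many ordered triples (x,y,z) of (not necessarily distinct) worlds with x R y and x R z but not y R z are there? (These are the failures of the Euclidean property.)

Enumerating: (1,2,2), (1,2,3), (1,3,1), (3,2,2), (3,2,3).

5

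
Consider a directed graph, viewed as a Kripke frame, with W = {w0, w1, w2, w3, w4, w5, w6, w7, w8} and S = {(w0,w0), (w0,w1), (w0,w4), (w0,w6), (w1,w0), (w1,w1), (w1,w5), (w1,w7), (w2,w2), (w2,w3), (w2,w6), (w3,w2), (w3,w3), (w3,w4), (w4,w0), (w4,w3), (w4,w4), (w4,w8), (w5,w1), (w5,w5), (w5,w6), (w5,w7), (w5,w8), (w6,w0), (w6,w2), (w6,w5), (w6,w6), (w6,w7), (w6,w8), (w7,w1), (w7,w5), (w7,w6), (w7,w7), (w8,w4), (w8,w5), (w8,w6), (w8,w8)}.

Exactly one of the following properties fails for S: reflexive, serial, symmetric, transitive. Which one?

transitive

Reflexive: yes — every world is S-related to itself.
Serial: yes — every world has a successor (e.g. w0 S w0).
Symmetric: yes — every pair in S has its reverse in S.
Transitive: no — w0 S w1 and w1 S w5, but not w0 S w5.
Only transitive fails.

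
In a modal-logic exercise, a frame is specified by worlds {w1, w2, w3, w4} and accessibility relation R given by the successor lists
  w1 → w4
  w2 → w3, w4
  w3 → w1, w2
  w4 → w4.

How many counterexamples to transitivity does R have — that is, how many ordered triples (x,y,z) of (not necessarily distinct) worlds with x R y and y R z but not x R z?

5

Enumerating: (w2,w3,w1), (w2,w3,w2), (w3,w1,w4), (w3,w2,w3), (w3,w2,w4).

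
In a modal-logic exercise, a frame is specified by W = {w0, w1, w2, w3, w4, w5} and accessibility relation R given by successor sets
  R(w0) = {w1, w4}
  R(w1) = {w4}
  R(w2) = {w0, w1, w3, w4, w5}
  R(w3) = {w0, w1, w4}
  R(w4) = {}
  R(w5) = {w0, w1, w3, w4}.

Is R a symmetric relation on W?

No

Symmetric: no — w0 R w1 but not w1 R w0.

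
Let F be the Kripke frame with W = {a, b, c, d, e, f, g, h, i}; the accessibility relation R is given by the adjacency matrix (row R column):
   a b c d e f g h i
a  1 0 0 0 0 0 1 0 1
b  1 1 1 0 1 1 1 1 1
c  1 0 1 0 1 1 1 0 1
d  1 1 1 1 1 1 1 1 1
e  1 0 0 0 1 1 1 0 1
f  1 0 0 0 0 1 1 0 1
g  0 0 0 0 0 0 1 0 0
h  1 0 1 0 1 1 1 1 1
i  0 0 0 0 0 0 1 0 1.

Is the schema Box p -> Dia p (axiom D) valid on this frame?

By correspondence theory, D is valid on a frame iff R is serial.
Serial: yes — every world has a successor (e.g. a R a).

Yes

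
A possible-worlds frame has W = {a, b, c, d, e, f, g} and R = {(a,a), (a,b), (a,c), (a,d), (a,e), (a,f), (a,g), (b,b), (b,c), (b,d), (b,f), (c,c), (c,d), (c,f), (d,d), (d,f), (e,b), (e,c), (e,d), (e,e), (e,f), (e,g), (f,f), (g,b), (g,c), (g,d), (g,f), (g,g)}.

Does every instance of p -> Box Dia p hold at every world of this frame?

The schema B characterises exactly the symmetric frames.
Symmetric: no — a R b but not b R a.

No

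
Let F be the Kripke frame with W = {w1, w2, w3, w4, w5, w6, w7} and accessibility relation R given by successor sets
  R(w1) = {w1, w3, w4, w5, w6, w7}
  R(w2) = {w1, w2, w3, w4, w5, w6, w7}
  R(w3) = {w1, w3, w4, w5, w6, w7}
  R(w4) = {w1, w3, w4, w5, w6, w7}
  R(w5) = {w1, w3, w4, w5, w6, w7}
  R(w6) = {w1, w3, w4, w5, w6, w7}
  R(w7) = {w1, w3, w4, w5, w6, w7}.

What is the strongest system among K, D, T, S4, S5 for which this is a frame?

Serial (axiom D): yes — every world has a successor (e.g. w1 R w1).
Reflexive (axiom T): yes — every world is R-related to itself.
Transitive (axiom 4): yes — every two-step R-path is closed by a direct edge.
Euclidean (axiom 5): no — w2 R w1 and w2 R w2, but not w1 R w2.
So F validates K, D, T, S4; S5 would additionally require R to be Euclidean. The strongest is S4.

S4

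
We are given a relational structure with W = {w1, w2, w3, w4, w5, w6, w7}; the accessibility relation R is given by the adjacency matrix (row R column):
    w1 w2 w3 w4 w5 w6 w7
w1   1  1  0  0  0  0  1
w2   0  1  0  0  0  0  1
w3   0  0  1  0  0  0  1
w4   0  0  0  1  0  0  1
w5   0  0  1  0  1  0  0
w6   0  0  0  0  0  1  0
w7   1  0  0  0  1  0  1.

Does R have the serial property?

Serial: yes — every world has a successor (e.g. w1 R w1).

Yes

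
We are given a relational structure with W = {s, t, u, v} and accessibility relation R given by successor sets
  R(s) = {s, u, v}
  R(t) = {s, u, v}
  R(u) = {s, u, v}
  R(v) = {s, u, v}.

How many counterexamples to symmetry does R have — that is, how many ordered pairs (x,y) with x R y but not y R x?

3

Enumerating: (t,s), (t,u), (t,v).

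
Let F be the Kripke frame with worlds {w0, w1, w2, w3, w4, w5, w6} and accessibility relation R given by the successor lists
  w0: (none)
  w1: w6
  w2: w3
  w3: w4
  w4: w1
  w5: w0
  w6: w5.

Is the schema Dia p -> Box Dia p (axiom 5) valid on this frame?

No

The schema 5 characterises exactly the Euclidean frames.
Euclidean: no — w1 R w6 and w1 R w6, but not w6 R w6.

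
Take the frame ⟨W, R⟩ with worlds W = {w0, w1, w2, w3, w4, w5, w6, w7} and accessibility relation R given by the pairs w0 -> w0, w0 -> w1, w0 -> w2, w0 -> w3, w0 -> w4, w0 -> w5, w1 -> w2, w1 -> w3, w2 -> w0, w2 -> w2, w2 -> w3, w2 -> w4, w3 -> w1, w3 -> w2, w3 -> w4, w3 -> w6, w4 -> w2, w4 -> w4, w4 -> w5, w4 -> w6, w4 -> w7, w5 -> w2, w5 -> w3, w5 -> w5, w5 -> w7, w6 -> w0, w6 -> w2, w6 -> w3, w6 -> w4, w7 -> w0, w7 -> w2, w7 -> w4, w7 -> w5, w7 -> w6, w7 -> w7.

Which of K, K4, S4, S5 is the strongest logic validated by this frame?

Transitive (axiom 4): no — w0 R w3 and w3 R w6, but not w0 R w6.
Reflexive (axiom T): no — w1 is not related to itself.
Euclidean (axiom 5): no — w0 R w1 and w0 R w4, but not w1 R w4.
So F validates K; K4 would additionally require R to be transitive. The strongest is K.

K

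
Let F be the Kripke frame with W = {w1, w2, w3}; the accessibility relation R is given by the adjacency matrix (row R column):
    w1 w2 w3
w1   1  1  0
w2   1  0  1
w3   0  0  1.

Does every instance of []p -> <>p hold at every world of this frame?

By correspondence theory, D is valid on a frame iff R is serial.
Serial: yes — every world has a successor (e.g. w1 R w1).

Yes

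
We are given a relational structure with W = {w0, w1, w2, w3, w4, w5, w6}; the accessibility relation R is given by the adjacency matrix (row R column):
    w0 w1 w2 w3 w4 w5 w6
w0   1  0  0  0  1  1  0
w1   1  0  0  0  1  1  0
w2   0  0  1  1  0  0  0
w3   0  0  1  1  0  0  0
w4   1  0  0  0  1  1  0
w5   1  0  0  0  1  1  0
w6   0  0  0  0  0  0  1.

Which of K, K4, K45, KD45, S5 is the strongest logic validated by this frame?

KD45

Transitive (axiom 4): yes — every two-step R-path is closed by a direct edge.
Euclidean (axiom 5): yes — any two successors of a common world are R-related.
Serial (axiom D): yes — every world has a successor (e.g. w0 R w0).
Reflexive (axiom T): no — w1 is not related to itself.
So F validates K, K4, K45, KD45; S5 would additionally require R to be reflexive. The strongest is KD45.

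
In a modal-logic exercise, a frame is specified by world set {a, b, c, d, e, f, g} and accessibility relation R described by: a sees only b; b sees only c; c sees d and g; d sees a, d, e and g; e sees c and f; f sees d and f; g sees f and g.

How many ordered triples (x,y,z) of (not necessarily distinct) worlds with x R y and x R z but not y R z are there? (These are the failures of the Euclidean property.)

Enumerating: (a,b,b), (b,c,c), (c,g,d), (d,a,a), (d,a,d), (d,a,e), (d,a,g), (d,e,a), (d,e,d), (d,e,e), (d,e,g), (d,g,a), … and 7 more.
Total: 19.

19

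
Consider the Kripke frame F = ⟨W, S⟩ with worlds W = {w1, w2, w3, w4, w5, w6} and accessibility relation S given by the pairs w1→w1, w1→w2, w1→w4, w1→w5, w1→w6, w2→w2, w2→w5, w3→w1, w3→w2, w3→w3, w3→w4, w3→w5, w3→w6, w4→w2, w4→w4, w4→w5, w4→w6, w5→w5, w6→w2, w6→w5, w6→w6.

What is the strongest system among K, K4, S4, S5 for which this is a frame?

S4

Transitive (axiom 4): yes — every two-step S-path is closed by a direct edge.
Reflexive (axiom T): yes — every world is S-related to itself.
Euclidean (axiom 5): no — w1 S w2 and w1 S w4, but not w2 S w4.
So F validates K, K4, S4; S5 would additionally require S to be Euclidean. The strongest is S4.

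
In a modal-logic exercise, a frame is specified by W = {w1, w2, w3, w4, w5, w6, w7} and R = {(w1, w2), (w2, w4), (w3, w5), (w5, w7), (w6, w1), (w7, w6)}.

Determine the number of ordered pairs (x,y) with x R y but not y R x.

6

Enumerating: (w1,w2), (w2,w4), (w3,w5), (w5,w7), (w6,w1), (w7,w6).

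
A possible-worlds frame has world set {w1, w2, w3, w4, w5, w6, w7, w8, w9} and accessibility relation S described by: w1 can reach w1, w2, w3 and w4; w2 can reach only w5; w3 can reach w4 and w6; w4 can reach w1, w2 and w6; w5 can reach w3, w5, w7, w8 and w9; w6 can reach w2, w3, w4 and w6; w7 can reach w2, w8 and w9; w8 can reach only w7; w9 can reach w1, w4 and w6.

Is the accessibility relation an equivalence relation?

Reflexive: no — w2 is not related to itself.
Symmetric: no — w1 S w2 but not w2 S w1.
Transitive: no — w1 S w2 and w2 S w5, but not w1 S w5.
So S is not an equivalence relation.

No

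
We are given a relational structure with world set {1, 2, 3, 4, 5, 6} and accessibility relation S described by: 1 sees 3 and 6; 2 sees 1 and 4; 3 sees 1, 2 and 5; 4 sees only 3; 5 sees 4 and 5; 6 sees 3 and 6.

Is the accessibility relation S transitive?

No

Transitive: no — 1 S 3 and 3 S 2, but not 1 S 2.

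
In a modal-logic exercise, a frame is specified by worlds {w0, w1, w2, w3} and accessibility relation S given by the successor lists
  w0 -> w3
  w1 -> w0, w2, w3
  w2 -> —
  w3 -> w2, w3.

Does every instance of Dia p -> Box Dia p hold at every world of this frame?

No

The schema 5 characterises exactly the Euclidean frames.
Euclidean: no — w1 S w0 and w1 S w2, but not w0 S w2.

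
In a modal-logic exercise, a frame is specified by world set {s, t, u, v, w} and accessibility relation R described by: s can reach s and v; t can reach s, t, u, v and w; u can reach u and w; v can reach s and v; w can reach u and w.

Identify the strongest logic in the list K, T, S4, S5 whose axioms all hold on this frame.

Reflexive (axiom T): yes — every world is R-related to itself.
Transitive (axiom 4): yes — every two-step R-path is closed by a direct edge.
Euclidean (axiom 5): no — t R s and t R u, but not s R u.
So F validates K, T, S4; S5 would additionally require R to be Euclidean. The strongest is S4.

S4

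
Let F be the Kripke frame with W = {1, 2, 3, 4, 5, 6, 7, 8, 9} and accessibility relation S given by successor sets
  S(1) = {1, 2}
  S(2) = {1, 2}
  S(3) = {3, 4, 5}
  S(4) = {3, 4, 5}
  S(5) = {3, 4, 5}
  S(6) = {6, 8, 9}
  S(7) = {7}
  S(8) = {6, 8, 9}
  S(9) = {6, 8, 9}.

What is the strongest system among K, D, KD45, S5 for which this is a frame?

Serial (axiom D): yes — every world has a successor (e.g. 1 S 1).
Euclidean (axiom 5): yes — any two successors of a common world are S-related.
Transitive (axiom 4): yes — every two-step S-path is closed by a direct edge.
Reflexive (axiom T): yes — every world is S-related to itself.
So F validates K, D, KD45, S5. The strongest is S5.

S5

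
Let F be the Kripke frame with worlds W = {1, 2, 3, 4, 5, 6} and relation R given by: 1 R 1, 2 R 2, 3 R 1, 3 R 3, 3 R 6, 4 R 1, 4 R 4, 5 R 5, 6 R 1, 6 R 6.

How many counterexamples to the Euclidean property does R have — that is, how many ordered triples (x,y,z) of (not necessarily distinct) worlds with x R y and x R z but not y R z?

Enumerating: (3,1,3), (3,1,6), (3,6,3), (4,1,4), (6,1,6).

5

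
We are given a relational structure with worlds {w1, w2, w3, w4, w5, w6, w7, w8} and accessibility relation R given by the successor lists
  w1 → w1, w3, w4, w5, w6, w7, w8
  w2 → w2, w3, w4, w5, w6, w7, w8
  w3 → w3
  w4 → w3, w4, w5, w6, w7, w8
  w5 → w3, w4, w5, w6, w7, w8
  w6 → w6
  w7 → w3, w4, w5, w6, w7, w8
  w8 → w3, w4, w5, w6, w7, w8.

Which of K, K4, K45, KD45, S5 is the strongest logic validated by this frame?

Transitive (axiom 4): yes — every two-step R-path is closed by a direct edge.
Euclidean (axiom 5): no — w1 R w3 and w1 R w4, but not w3 R w4.
Serial (axiom D): yes — every world has a successor (e.g. w1 R w1).
Reflexive (axiom T): yes — every world is R-related to itself.
So F validates K, K4; K45 would additionally require R to be Euclidean. The strongest is K4.

K4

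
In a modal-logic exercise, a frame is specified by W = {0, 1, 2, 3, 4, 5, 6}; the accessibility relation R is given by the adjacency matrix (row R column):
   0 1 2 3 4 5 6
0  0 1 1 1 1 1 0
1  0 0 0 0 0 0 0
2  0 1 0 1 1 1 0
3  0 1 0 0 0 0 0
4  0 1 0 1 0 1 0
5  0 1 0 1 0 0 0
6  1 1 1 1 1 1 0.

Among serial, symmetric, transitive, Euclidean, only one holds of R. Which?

transitive

Serial: no — 1 has no R-successor.
Symmetric: no — 0 R 1 but not 1 R 0.
Transitive: yes — every two-step R-path is closed by a direct edge.
Euclidean: no — 0 R 1 and 0 R 2, but not 1 R 2.
Only transitive holds.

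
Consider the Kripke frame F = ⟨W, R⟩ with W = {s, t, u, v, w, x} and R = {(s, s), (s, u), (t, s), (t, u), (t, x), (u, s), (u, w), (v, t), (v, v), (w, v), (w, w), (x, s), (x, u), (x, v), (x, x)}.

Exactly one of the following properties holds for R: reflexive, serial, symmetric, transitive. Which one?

Reflexive: no — t is not related to itself.
Serial: yes — every world has a successor (e.g. s R s).
Symmetric: no — t R s but not s R t.
Transitive: no — s R u and u R w, but not s R w.
Only serial holds.

serial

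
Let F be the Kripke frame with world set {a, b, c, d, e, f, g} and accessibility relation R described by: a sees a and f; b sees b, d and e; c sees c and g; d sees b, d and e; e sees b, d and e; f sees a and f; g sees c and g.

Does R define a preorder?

Reflexive: yes — every world is R-related to itself.
Transitive: yes — every two-step R-path is closed by a direct edge.
So R is a preorder.

Yes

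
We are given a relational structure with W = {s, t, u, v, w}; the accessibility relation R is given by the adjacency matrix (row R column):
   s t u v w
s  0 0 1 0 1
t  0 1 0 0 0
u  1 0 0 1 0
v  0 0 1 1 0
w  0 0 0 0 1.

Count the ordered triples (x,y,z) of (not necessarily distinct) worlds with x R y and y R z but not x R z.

Enumerating: (s,u,s), (s,u,v), (u,s,u), (u,s,w), (u,v,u), (v,u,s).

6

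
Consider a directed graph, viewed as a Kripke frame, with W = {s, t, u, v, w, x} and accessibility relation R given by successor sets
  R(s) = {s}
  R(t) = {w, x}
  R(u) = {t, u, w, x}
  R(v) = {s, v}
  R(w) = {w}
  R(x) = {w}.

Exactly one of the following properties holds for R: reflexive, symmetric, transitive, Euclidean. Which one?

transitive

Reflexive: no — t is not related to itself.
Symmetric: no — t R w but not w R t.
Transitive: yes — every two-step R-path is closed by a direct edge.
Euclidean: no — t R w and t R x, but not w R x.
Only transitive holds.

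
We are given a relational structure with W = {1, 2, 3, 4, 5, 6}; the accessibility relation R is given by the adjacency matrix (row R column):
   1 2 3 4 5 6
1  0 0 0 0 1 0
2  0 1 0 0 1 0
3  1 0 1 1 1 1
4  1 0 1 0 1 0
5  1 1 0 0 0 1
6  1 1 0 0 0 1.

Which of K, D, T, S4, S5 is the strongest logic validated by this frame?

Serial (axiom D): yes — every world has a successor (e.g. 1 R 5).
Reflexive (axiom T): no — 1 is not related to itself.
Transitive (axiom 4): no — 1 R 5 and 5 R 2, but not 1 R 2.
Euclidean (axiom 5): no — 3 R 1 and 3 R 4, but not 1 R 4.
So F validates K, D; T would additionally require R to be reflexive. The strongest is D.

D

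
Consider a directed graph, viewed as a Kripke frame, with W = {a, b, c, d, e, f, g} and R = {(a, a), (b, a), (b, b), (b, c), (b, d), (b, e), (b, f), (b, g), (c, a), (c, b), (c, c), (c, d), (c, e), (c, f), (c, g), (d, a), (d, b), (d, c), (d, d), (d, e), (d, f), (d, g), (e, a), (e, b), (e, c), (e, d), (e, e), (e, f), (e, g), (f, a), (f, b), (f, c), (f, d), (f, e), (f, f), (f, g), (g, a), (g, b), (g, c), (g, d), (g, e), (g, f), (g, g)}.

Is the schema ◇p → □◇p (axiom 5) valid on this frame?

No

By correspondence theory, 5 is valid on a frame iff R is Euclidean.
Euclidean: no — b R a and b R c, but not a R c.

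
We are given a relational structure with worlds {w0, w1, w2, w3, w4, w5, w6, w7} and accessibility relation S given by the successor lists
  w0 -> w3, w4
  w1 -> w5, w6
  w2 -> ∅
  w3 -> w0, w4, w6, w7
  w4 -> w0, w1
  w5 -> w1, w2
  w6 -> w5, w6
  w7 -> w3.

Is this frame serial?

Serial: no — w2 has no S-successor.

No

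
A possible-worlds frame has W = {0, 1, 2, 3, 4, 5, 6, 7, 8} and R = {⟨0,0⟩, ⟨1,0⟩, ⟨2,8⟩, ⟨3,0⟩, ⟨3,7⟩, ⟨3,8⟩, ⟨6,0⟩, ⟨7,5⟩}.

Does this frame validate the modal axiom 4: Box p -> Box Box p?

No

By correspondence theory, 4 is valid on a frame iff R is transitive.
Transitive: no — 3 R 7 and 7 R 5, but not 3 R 5.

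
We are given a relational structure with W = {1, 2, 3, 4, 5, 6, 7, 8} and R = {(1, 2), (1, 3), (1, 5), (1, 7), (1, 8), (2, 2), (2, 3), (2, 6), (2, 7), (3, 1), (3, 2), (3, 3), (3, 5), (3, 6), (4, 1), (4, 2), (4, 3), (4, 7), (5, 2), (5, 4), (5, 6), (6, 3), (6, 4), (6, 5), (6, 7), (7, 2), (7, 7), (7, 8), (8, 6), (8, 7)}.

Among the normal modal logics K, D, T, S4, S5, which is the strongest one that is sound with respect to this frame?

Serial (axiom D): yes — every world has a successor (e.g. 1 R 2).
Reflexive (axiom T): no — 1 is not related to itself.
Transitive (axiom 4): no — 1 R 2 and 2 R 6, but not 1 R 6.
Euclidean (axiom 5): no — 1 R 2 and 1 R 5, but not 2 R 5.
So F validates K, D; T would additionally require R to be reflexive. The strongest is D.

D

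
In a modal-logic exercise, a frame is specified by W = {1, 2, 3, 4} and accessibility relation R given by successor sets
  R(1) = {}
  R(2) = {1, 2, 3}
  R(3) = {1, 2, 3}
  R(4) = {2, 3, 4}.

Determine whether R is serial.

Serial: no — 1 has no R-successor.

No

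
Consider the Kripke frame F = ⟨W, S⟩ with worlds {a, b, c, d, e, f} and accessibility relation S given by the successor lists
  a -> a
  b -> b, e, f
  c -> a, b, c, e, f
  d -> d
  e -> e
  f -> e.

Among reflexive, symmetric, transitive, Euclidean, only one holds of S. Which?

Reflexive: no — f is not related to itself.
Symmetric: no — b S e but not e S b.
Transitive: yes — every two-step S-path is closed by a direct edge.
Euclidean: no — b S e and b S f, but not e S f.
Only transitive holds.

transitive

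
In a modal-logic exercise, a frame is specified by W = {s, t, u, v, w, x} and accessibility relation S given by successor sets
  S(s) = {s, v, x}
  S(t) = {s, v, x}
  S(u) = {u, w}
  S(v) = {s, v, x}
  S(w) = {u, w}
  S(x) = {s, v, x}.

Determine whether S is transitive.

Transitive: yes — every two-step S-path is closed by a direct edge.

Yes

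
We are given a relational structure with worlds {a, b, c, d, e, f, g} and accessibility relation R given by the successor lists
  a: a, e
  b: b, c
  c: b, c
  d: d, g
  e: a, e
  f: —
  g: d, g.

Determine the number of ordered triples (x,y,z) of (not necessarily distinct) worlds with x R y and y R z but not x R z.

R is transitive; there are no such tuples.

0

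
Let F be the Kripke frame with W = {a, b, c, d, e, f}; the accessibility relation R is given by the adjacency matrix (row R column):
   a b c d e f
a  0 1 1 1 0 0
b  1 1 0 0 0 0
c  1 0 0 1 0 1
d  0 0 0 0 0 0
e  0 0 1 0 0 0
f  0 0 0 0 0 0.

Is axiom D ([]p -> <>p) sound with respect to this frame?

By correspondence theory, D is valid on a frame iff R is serial.
Serial: no — d has no R-successor.

No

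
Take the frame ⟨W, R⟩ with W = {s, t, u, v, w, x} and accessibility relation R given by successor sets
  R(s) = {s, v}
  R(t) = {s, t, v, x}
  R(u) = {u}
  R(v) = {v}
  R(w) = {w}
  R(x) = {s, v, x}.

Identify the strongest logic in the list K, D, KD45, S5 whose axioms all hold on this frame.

D

Serial (axiom D): yes — every world has a successor (e.g. s R s).
Euclidean (axiom 5): no — t R s and t R x, but not s R x.
Transitive (axiom 4): yes — every two-step R-path is closed by a direct edge.
Reflexive (axiom T): yes — every world is R-related to itself.
So F validates K, D; KD45 would additionally require R to be Euclidean. The strongest is D.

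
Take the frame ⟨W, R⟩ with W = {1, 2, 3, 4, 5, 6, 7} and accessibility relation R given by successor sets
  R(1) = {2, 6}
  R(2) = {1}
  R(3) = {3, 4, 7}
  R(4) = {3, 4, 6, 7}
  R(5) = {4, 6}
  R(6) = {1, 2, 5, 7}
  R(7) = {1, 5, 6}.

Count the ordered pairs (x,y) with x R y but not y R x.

7

Enumerating: (3,7), (4,6), (4,7), (5,4), (6,2), (7,1), (7,5).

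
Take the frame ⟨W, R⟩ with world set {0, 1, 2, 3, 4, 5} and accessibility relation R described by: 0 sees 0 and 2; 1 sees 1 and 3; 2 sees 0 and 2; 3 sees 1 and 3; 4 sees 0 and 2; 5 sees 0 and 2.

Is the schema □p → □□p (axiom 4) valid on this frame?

Axiom 4 corresponds to the accessibility relation being transitive.
Transitive: yes — every two-step R-path is closed by a direct edge.

Yes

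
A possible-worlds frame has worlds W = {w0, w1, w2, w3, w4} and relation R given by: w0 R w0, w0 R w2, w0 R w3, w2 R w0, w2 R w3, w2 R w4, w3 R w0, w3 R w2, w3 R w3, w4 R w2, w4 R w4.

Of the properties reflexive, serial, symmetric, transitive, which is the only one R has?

Reflexive: no — w1 is not related to itself.
Serial: no — w1 has no R-successor.
Symmetric: yes — every pair in R has its reverse in R.
Transitive: no — w0 R w2 and w2 R w4, but not w0 R w4.
Only symmetric holds.

symmetric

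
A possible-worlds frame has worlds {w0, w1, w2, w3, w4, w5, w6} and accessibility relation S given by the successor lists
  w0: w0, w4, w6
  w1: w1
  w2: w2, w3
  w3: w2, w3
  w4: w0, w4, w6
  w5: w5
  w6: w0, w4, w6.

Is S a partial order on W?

Reflexive: yes — every world is S-related to itself.
Transitive: yes — every two-step S-path is closed by a direct edge.
Antisymmetric: no — w0 S w4 and w4 S w0 with w0 ≠ w4.
So S is not a partial order.

No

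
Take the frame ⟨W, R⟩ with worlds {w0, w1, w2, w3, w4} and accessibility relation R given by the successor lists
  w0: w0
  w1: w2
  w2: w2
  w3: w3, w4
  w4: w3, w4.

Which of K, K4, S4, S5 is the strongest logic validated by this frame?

K4

Transitive (axiom 4): yes — every two-step R-path is closed by a direct edge.
Reflexive (axiom T): no — w1 is not related to itself.
Euclidean (axiom 5): yes — any two successors of a common world are R-related.
So F validates K, K4; S4 would additionally require R to be reflexive. The strongest is K4.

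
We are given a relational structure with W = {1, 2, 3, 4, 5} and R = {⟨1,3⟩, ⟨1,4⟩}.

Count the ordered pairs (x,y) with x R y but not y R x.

2

Enumerating: (1,3), (1,4).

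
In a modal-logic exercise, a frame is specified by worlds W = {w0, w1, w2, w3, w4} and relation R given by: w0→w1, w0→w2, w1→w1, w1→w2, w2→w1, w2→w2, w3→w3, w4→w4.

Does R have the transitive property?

Yes

Transitive: yes — every two-step R-path is closed by a direct edge.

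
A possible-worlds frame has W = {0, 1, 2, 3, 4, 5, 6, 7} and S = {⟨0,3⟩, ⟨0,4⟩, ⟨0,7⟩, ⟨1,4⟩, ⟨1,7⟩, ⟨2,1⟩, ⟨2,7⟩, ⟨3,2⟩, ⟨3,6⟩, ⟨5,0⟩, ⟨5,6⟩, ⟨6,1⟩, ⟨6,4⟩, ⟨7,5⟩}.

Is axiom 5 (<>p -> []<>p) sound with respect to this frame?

The schema 5 characterises exactly the Euclidean frames.
Euclidean: no — 0 S 3 and 0 S 4, but not 3 S 4.

No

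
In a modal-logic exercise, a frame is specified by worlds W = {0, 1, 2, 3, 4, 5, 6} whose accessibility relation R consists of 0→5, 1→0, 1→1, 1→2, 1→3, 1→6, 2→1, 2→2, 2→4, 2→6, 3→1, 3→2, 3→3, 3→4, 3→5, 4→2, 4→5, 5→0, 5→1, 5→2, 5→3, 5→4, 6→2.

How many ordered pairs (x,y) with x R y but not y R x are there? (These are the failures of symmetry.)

6

Enumerating: (1,0), (1,6), (3,2), (3,4), (5,1), (5,2).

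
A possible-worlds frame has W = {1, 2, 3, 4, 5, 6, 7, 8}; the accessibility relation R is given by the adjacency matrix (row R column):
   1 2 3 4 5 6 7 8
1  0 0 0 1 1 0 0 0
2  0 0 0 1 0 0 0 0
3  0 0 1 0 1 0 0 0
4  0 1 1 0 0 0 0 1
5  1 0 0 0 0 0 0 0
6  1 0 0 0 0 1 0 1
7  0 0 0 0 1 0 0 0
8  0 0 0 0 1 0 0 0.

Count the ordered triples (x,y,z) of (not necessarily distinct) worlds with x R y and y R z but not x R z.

Enumerating: (1,4,2), (1,4,3), (1,4,8), (1,5,1), (2,4,2), (2,4,3), (2,4,8), (3,5,1), (4,2,4), (4,3,5), (4,8,5), (5,1,4), (5,1,5), (6,1,4), (6,1,5), (6,8,5), (7,5,1), (8,5,1).

18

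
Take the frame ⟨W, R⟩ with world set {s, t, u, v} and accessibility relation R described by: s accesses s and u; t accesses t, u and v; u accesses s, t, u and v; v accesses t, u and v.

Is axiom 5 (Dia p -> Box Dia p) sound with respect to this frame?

Axiom 5 corresponds to the accessibility relation being Euclidean.
Euclidean: no — u R s and u R t, but not s R t.

No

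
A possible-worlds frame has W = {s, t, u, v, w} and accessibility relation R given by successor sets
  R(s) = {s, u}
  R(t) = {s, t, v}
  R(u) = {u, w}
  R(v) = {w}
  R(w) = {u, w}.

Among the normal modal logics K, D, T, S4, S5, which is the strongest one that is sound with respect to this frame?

D

Serial (axiom D): yes — every world has a successor (e.g. s R s).
Reflexive (axiom T): no — v is not related to itself.
Transitive (axiom 4): no — s R u and u R w, but not s R w.
Euclidean (axiom 5): no — t R s and t R v, but not s R v.
So F validates K, D; T would additionally require R to be reflexive. The strongest is D.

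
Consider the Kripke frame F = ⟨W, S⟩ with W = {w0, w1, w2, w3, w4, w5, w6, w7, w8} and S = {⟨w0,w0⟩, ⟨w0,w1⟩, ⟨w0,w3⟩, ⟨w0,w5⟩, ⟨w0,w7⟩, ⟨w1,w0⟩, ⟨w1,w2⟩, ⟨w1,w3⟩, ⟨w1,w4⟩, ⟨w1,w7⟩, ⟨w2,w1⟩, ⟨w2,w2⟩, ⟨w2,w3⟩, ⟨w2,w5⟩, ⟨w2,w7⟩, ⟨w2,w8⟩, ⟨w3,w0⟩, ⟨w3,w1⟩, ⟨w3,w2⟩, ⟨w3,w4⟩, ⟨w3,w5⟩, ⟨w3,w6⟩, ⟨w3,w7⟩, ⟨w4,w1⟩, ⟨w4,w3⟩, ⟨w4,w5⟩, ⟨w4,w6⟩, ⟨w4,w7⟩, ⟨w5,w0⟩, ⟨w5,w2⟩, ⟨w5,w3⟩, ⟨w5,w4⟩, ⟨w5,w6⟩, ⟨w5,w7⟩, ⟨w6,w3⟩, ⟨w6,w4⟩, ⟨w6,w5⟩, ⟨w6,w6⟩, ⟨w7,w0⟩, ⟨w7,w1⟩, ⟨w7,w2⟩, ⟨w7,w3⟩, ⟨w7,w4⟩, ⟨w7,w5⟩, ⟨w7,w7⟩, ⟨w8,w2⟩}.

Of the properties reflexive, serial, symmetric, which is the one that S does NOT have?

Reflexive: no — w1 is not related to itself.
Serial: yes — every world has a successor (e.g. w0 S w0).
Symmetric: yes — every pair in S has its reverse in S.
Only reflexive fails.

reflexive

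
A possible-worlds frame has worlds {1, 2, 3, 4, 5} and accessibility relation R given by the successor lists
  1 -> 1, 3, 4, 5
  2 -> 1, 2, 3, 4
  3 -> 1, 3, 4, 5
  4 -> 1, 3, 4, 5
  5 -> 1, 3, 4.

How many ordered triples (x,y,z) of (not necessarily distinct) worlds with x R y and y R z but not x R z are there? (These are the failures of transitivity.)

6

Enumerating: (2,1,5), (2,3,5), (2,4,5), (5,1,5), (5,3,5), (5,4,5).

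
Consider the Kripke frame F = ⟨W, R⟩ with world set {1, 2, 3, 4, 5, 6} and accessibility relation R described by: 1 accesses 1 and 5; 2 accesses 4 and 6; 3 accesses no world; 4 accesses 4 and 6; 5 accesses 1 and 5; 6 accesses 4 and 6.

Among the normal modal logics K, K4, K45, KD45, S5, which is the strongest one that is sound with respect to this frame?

Transitive (axiom 4): yes — every two-step R-path is closed by a direct edge.
Euclidean (axiom 5): yes — any two successors of a common world are R-related.
Serial (axiom D): no — 3 has no R-successor.
Reflexive (axiom T): no — 2 is not related to itself.
So F validates K, K4, K45; KD45 would additionally require R to be serial. The strongest is K45.

K45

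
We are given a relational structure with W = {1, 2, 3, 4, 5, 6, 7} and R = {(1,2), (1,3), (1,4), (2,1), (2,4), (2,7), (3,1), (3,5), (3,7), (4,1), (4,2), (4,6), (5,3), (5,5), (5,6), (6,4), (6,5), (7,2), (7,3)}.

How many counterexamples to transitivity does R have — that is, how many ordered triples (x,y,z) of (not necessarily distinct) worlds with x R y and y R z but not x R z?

Enumerating: (1,2,1), (1,2,7), (1,3,1), (1,3,5), (1,3,7), (1,4,1), (1,4,6), (2,1,2), (2,1,3), (2,4,2), (2,4,6), (2,7,2), … and 28 more.
Total: 40.

40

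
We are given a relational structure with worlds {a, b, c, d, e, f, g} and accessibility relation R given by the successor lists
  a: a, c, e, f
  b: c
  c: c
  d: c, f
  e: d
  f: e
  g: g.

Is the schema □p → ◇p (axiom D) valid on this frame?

Yes

By correspondence theory, D is valid on a frame iff R is serial.
Serial: yes — every world has a successor (e.g. a R a).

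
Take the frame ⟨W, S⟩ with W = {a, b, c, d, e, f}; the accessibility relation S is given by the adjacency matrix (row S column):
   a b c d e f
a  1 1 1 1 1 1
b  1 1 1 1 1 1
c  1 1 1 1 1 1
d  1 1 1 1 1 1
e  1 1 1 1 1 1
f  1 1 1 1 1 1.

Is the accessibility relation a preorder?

Yes

Reflexive: yes — every world is S-related to itself.
Transitive: yes — every two-step S-path is closed by a direct edge.
So S is a preorder.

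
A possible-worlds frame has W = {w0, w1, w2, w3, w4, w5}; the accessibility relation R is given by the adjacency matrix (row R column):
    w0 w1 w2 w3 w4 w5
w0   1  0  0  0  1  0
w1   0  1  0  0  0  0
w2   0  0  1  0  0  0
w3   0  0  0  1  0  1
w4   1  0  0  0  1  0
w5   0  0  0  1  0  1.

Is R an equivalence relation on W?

Yes

Reflexive: yes — every world is R-related to itself.
Symmetric: yes — every pair in R has its reverse in R.
Transitive: yes — every two-step R-path is closed by a direct edge.
So R is an equivalence relation.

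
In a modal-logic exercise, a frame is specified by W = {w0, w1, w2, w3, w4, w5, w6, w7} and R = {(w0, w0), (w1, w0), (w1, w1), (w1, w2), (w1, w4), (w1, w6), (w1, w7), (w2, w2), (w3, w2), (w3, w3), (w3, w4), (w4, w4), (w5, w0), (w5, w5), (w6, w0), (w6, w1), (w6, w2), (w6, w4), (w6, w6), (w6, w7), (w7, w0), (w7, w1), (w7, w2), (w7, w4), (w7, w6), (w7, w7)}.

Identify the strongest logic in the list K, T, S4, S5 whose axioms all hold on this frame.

Reflexive (axiom T): yes — every world is R-related to itself.
Transitive (axiom 4): yes — every two-step R-path is closed by a direct edge.
Euclidean (axiom 5): no — w1 R w0 and w1 R w2, but not w0 R w2.
So F validates K, T, S4; S5 would additionally require R to be Euclidean. The strongest is S4.

S4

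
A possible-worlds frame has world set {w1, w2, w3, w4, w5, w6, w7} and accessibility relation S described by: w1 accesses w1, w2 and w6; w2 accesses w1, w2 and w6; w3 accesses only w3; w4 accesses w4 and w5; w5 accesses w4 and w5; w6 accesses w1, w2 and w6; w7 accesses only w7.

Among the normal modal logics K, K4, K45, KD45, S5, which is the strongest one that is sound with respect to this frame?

S5

Transitive (axiom 4): yes — every two-step S-path is closed by a direct edge.
Euclidean (axiom 5): yes — any two successors of a common world are S-related.
Serial (axiom D): yes — every world has a successor (e.g. w1 S w1).
Reflexive (axiom T): yes — every world is S-related to itself.
So F validates K, K4, K45, KD45, S5. The strongest is S5.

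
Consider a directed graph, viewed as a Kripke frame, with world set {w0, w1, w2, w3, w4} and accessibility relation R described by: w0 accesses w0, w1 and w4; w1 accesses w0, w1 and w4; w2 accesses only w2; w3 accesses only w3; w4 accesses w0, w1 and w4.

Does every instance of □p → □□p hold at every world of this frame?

Yes

Axiom 4 corresponds to the accessibility relation being transitive.
Transitive: yes — every two-step R-path is closed by a direct edge.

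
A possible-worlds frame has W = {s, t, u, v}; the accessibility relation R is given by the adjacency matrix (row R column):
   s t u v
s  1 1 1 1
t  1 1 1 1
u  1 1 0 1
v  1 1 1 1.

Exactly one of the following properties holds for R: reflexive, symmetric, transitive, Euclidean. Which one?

symmetric

Reflexive: no — u is not related to itself.
Symmetric: yes — every pair in R has its reverse in R.
Transitive: no — u R s and s R u, but not u R u.
Euclidean: no — s R u and s R u, but not u R u.
Only symmetric holds.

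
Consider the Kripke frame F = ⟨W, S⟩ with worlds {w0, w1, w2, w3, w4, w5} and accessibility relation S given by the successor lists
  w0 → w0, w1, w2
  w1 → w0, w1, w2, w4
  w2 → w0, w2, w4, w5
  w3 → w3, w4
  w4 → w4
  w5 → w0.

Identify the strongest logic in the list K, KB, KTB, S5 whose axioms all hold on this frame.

Symmetric (axiom B): no — w1 S w2 but not w2 S w1.
Reflexive (axiom T): no — w5 is not related to itself.
Euclidean (axiom 5): no — w0 S w2 and w0 S w1, but not w2 S w1.
So F validates K; KB would additionally require S to be symmetric. The strongest is K.

K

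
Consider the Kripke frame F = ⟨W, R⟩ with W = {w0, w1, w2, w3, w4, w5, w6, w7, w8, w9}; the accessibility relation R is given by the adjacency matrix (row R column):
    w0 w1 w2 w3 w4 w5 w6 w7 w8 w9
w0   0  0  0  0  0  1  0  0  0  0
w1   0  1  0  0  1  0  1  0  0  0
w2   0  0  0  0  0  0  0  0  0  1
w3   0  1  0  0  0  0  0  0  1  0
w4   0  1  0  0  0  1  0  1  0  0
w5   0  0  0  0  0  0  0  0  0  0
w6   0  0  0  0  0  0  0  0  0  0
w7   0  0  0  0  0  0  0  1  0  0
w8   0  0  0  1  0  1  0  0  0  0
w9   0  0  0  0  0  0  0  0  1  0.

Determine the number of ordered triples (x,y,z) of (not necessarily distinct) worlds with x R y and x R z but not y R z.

22

Enumerating: (w0,w5,w5), (w1,w4,w4), (w1,w4,w6), (w1,w6,w1), (w1,w6,w4), (w1,w6,w6), (w2,w9,w9), (w3,w1,w8), (w3,w8,w1), (w3,w8,w8), (w4,w1,w5), (w4,w1,w7), … and 10 more.
Total: 22.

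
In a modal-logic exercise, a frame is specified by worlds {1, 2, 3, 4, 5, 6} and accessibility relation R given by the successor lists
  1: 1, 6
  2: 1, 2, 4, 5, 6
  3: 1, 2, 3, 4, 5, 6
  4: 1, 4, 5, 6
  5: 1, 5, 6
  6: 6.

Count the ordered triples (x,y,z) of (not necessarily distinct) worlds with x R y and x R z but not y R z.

Enumerating: (1,6,1), (2,1,2), (2,1,4), (2,1,5), (2,4,2), (2,5,2), (2,5,4), (2,6,1), (2,6,2), (2,6,4), (2,6,5), (3,1,2), … and 23 more.
Total: 35.

35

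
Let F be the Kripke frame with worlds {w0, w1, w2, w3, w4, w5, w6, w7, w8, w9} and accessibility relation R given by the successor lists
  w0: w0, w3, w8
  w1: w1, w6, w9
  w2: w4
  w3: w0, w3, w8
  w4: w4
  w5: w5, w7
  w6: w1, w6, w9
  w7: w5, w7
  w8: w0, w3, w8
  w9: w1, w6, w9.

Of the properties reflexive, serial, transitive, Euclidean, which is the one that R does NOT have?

Reflexive: no — w2 is not related to itself.
Serial: yes — every world has a successor (e.g. w0 R w0).
Transitive: yes — every two-step R-path is closed by a direct edge.
Euclidean: yes — any two successors of a common world are R-related.
Only reflexive fails.

reflexive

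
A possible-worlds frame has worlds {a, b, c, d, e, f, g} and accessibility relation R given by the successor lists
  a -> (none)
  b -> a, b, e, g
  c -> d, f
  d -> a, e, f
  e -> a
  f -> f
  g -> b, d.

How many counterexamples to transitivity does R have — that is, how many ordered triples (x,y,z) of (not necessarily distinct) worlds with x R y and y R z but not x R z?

Enumerating: (b,g,d), (c,d,a), (c,d,e), (g,b,a), (g,b,e), (g,b,g), (g,d,a), (g,d,e), (g,d,f).

9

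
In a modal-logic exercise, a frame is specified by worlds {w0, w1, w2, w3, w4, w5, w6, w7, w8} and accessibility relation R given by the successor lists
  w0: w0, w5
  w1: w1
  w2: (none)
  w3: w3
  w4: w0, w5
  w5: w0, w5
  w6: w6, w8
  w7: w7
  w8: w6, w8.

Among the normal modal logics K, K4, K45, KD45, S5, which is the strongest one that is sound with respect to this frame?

Transitive (axiom 4): yes — every two-step R-path is closed by a direct edge.
Euclidean (axiom 5): yes — any two successors of a common world are R-related.
Serial (axiom D): no — w2 has no R-successor.
Reflexive (axiom T): no — w2 is not related to itself.
So F validates K, K4, K45; KD45 would additionally require R to be serial. The strongest is K45.

K45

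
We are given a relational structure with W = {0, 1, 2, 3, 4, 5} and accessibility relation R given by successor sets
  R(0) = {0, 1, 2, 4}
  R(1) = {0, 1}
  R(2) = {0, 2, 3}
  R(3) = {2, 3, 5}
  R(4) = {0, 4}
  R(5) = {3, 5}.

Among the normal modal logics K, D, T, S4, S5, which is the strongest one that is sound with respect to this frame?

T

Serial (axiom D): yes — every world has a successor (e.g. 0 R 0).
Reflexive (axiom T): yes — every world is R-related to itself.
Transitive (axiom 4): no — 0 R 2 and 2 R 3, but not 0 R 3.
Euclidean (axiom 5): no — 0 R 1 and 0 R 2, but not 1 R 2.
So F validates K, D, T; S4 would additionally require R to be transitive. The strongest is T.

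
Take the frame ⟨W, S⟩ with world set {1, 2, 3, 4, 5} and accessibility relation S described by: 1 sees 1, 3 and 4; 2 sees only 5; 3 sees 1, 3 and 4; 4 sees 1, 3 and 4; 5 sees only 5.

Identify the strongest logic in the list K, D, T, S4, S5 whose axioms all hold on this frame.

Serial (axiom D): yes — every world has a successor (e.g. 1 S 1).
Reflexive (axiom T): no — 2 is not related to itself.
Transitive (axiom 4): yes — every two-step S-path is closed by a direct edge.
Euclidean (axiom 5): yes — any two successors of a common world are S-related.
So F validates K, D; T would additionally require S to be reflexive. The strongest is D.

D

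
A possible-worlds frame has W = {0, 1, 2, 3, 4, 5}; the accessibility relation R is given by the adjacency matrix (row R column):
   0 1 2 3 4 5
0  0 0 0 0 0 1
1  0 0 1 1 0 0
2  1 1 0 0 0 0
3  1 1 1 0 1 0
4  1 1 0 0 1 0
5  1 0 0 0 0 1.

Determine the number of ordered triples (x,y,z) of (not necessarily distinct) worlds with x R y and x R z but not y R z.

Enumerating: (1,2,2), (1,2,3), (1,3,3), (2,0,0), (2,0,1), (2,1,0), (2,1,1), (3,0,0), (3,0,1), (3,0,2), (3,0,4), (3,1,0), … and 12 more.
Total: 24.

24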